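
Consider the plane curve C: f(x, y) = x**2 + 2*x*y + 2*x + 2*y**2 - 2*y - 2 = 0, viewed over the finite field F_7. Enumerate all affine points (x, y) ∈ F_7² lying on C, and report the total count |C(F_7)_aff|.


Affine F_7-points: {(4, 2)}; count = 1.

For each of the 49 pairs (x, y) ∈ F_7², evaluate f(x, y) mod 7. Record the zeros.
  x = 0: [0↦5, 1↦5, 2↦2, 3↦3, 4↦1, 5↦3, 6↦2]  zeros at y ∈ ∅
  x = 1: [0↦1, 1↦3, 2↦2, 3↦5, 4↦5, 5↦2, 6↦3]  zeros at y ∈ ∅
  x = 2: [0↦6, 1↦3, 2↦4, 3↦2, 4↦4, 5↦3, 6↦6]  zeros at y ∈ ∅
  x = 3: [0↦6, 1↦5, 2↦1, 3↦1, 4↦5, 5↦6, 6↦4]  zeros at y ∈ ∅
  x = 4: [0↦1, 1↦2, 2↦0, 3↦2, 4↦1, 5↦4, 6↦4]  zeros at y ∈ {2}
  x = 5: [0↦5, 1↦1, 2↦1, 3↦5, 4↦6, 5↦4, 6↦6]  zeros at y ∈ ∅
  x = 6: [0↦4, 1↦2, 2↦4, 3↦3, 4↦6, 5↦6, 6↦3]  zeros at y ∈ ∅
Collecting zeros: affine points = {(4, 2)}.
Total count |C(F_7)_aff| = 1.


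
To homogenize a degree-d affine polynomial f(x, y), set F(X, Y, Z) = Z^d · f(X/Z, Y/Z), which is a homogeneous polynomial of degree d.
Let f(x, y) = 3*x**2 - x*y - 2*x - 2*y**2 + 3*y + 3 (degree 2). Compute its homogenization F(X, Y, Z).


F(X, Y, Z) = 3*X**2 - X*Y - 2*X*Z - 2*Y**2 + 3*Y*Z + 3*Z**2

deg(f) = 2.
Substitute x = X/Z, y = Y/Z into f, then multiply by Z^2.
  monomial 3·x^2·y^0 ↦ 3·X^2·Y^0·Z^0.
  monomial -1·x^1·y^1 ↦ -1·X^1·Y^1·Z^0.
  monomial -2·x^1·y^0 ↦ -2·X^1·Y^0·Z^1.
  monomial -2·x^0·y^2 ↦ -2·X^0·Y^2·Z^0.
  monomial 3·x^0·y^1 ↦ 3·X^0·Y^1·Z^1.
  monomial 3·x^0·y^0 ↦ 3·X^0·Y^0·Z^2.
Collecting: F(X, Y, Z) = 3*X**2 - X*Y - 2*X*Z - 2*Y**2 + 3*Y*Z + 3*Z**2.


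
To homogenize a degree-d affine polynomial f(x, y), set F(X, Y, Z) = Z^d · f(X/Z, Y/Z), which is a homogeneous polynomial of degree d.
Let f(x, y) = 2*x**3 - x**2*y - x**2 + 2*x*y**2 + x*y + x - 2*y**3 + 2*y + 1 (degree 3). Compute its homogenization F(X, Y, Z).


F(X, Y, Z) = 2*X**3 - X**2*Y - X**2*Z + 2*X*Y**2 + X*Y*Z + X*Z**2 - 2*Y**3 + 2*Y*Z**2 + Z**3

deg(f) = 3.
Substitute x = X/Z, y = Y/Z into f, then multiply by Z^3.
  monomial 2·x^3·y^0 ↦ 2·X^3·Y^0·Z^0.
  monomial -1·x^2·y^1 ↦ -1·X^2·Y^1·Z^0.
  monomial -1·x^2·y^0 ↦ -1·X^2·Y^0·Z^1.
  monomial 2·x^1·y^2 ↦ 2·X^1·Y^2·Z^0.
  monomial 1·x^1·y^1 ↦ 1·X^1·Y^1·Z^1.
  monomial 1·x^1·y^0 ↦ 1·X^1·Y^0·Z^2.
  monomial -2·x^0·y^3 ↦ -2·X^0·Y^3·Z^0.
  monomial 2·x^0·y^1 ↦ 2·X^0·Y^1·Z^2.
  monomial 1·x^0·y^0 ↦ 1·X^0·Y^0·Z^3.
Collecting: F(X, Y, Z) = 2*X**3 - X**2*Y - X**2*Z + 2*X*Y**2 + X*Y*Z + X*Z**2 - 2*Y**3 + 2*Y*Z**2 + Z**3.


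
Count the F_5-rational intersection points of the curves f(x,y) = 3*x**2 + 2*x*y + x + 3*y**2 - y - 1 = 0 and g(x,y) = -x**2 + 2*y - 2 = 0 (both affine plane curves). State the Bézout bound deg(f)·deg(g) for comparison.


Common zeros: {(1, 4)}; count = 1; Bézout bound = 4.

deg(f) = 2, deg(g) = 2, so Bézout bound = 4.
Scan x ∈ F_5. For each x, list the y ∈ F_5 with f(x, y) ≡ 0 and those with g(x, y) ≡ 0 (mod 5); the common zeros in that column are the intersection.
  x = 0: f ≡ 0 at y ∈ ∅; g ≡ 0 at y ∈ {1}; common: ∅.
  x = 1: f ≡ 0 at y ∈ {4}; g ≡ 0 at y ∈ {4}; common: {4}.
  x = 2: f ≡ 0 at y ∈ ∅; g ≡ 0 at y ∈ {3}; common: ∅.
  x = 3: f ≡ 0 at y ∈ ∅; g ≡ 0 at y ∈ {3}; common: ∅.
  x = 4: f ≡ 0 at y ∈ ∅; g ≡ 0 at y ∈ {4}; common: ∅.
Collecting: common zeros = {(1, 4)}, so the count is 1.
Comparison with the Bézout bound: 1 ≤ 4 = deg(f)·deg(g), as expected for curves with no common component (the affine F_5-count falls short of the bound because intersections may lie at infinity, over extension fields, or carry multiplicity).


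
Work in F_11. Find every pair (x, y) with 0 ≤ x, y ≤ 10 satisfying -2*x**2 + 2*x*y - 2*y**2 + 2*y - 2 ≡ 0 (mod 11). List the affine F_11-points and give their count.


Affine F_11-points: {(2, 7), (3, 6), (3, 9), (4, 2), (4, 3), (5, 7), (5, 10), (6, 9), (9, 2), (9, 8), (10, 3), (10, 8)}; count = 12.

For each of the 121 pairs (x, y) ∈ F_11², evaluate f(x, y) mod 11. Record the zeros.
  x = 0: [0↦9, 1↦9, 2↦5, 3↦8, 4↦7, 5↦2, 6↦4, 7↦2, 8↦7, 9↦8, 10↦5]  zeros at y ∈ ∅
  x = 1: [0↦7, 1↦9, 2↦7, 3↦1, 4↦2, 5↦10, 6↦3, 7↦3, 8↦10, 9↦2, 10↦1]  zeros at y ∈ ∅
  x = 2: [0↦1, 1↦5, 2↦5, 3↦1, 4↦4, 5↦3, 6↦9, 7↦0, 8↦9, 9↦3, 10↦4]  zeros at y ∈ {7}
  x = 3: [0↦2, 1↦8, 2↦10, 3↦8, 4↦2, 5↦3, 6↦0, 7↦4, 8↦4, 9↦0, 10↦3]  zeros at y ∈ {6, 9}
  x = 4: [0↦10, 1↦7, 2↦0, 3↦0, 4↦7, 5↦10, 6↦9, 7↦4, 8↦6, 9↦4, 10↦9]  zeros at y ∈ {2, 3}
  x = 5: [0↦3, 1↦2, 2↦8, 3↦10, 4↦8, 5↦2, 6↦3, 7↦0, 8↦4, 9↦4, 10↦0]  zeros at y ∈ {7, 10}
  x = 6: [0↦3, 1↦4, 2↦1, 3↦5, 4↦5, 5↦1, 6↦4, 7↦3, 8↦9, 9↦0, 10↦9]  zeros at y ∈ {9}
  x = 7: [0↦10, 1↦2, 2↦1, 3↦7, 4↦9, 5↦7, 6↦1, 7↦2, 8↦10, 9↦3, 10↦3]  zeros at y ∈ ∅
  x = 8: [0↦2, 1↦7, 2↦8, 3↦5, 4↦9, 5↦9, 6↦5, 7↦8, 8↦7, 9↦2, 10↦4]  zeros at y ∈ ∅
  x = 9: [0↦1, 1↦8, 2↦0, 3↦10, 4↦5, 5↦7, 6↦5, 7↦10, 8↦0, 9↦8, 10↦1]  zeros at y ∈ {2, 8}
  x = 10: [0↦7, 1↦5, 2↦10, 3↦0, 4↦8, 5↦1, 6↦1, 7↦8, 8↦0, 9↦10, 10↦5]  zeros at y ∈ {3, 8}
Collecting zeros: affine points = {(2, 7), (3, 6), (3, 9), (4, 2), (4, 3), (5, 7), (5, 10), (6, 9), (9, 2), (9, 8), (10, 3), (10, 8)}.
Total count |C(F_11)_aff| = 12.


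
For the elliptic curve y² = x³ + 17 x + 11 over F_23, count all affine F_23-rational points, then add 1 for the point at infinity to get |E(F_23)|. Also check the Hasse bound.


Affine points = {(1, 11), (1, 12), (7, 6), (7, 17), (10, 10), (10, 13), (14, 7), (14, 16), (16, 3), (16, 20), (18, 10), (18, 13), (20, 5), (20, 18), (22, 4), (22, 19)}; affine count = 16; |E(F_23)| = 17.

Discriminant check: Δ ∝ 4a³ + 27b² = 4·17³ + 27·11² = 4·4913 + 27·121 ≡ 11 (mod 23). Nonzero ⇒ E is nonsingular.
For each x ∈ F_23, compute rhs = x³ + 17·x + 11 mod 23, then count y ∈ F_23 with y² ≡ rhs.
  x = 0: rhs = 11, matching y values: none (0 points).
  x = 1: rhs = 6, matching y values: 11, 12 (2 points).
  x = 2: rhs = 7, matching y values: none (0 points).
  x = 3: rhs = 20, matching y values: none (0 points).
  x = 4: rhs = 5, matching y values: none (0 points).
  x = 5: rhs = 14, matching y values: none (0 points).
  x = 6: rhs = 7, matching y values: none (0 points).
  x = 7: rhs = 13, matching y values: 6, 17 (2 points).
  x = 8: rhs = 15, matching y values: none (0 points).
  x = 9: rhs = 19, matching y values: none (0 points).
  x = 10: rhs = 8, matching y values: 10, 13 (2 points).
  x = 11: rhs = 11, matching y values: none (0 points).
  x = 12: rhs = 11, matching y values: none (0 points).
  x = 13: rhs = 14, matching y values: none (0 points).
  x = 14: rhs = 3, matching y values: 7, 16 (2 points).
  x = 15: rhs = 7, matching y values: none (0 points).
  x = 16: rhs = 9, matching y values: 3, 20 (2 points).
  x = 17: rhs = 15, matching y values: none (0 points).
  x = 18: rhs = 8, matching y values: 10, 13 (2 points).
  x = 19: rhs = 17, matching y values: none (0 points).
  x = 20: rhs = 2, matching y values: 5, 18 (2 points).
  x = 21: rhs = 15, matching y values: none (0 points).
  x = 22: rhs = 16, matching y values: 4, 19 (2 points).
Total affine count: 16.
Full point count |E(F_23)| = 16 + 1 = 17.
Hasse bound: |17 − (23+1)| = |-7| = 7 ≤ 2√23 ≈ 9.5917 ✓.


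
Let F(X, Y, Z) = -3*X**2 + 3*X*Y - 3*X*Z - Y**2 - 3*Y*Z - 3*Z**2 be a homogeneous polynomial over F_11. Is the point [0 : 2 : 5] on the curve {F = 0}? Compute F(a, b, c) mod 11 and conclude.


F(0,2,5) ≡ 1 (mod 11); P is NOT on the curve.

Evaluate F(0, 2, 5) term-by-term (mod 11).
  -3*X**2 ↦ -3·0·1·1 = 0
  3*X*Y ↦ 3·0·2·1 = 0
  -3*X*Z ↦ -3·0·1·5 = 0
  -Y**2 ↦ -1·1·4·1 = -4
  -3*Y*Z ↦ -3·1·2·5 = -30
  -3*Z**2 ↦ -3·1·1·25 = -75
Sum: F(0, 2, 5) = (0) + (0) + (0) + (-4) + (-30) + (-75) = -109.
Reducing mod 11: -109 ≡ 1 (mod 11).
Since F(a, b, c) ≡ 1 ≠ 0 (mod 11), P does NOT lie on the curve.


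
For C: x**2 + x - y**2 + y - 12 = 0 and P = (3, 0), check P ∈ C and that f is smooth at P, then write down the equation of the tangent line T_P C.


Tangent line at P: 7*x + y - 21 = 0.

Step 1: f(3, 0) = 0, so P lies on C.
Step 2: partial derivatives
  f_x(x, y) = 2*x + 1, f_y(x, y) = 1 - 2*y.
  f_x(P) = 7, f_y(P) = 1 (gradient nonzero, so P is smooth).
Step 3: tangent line at P: 7·(x − 3) + 1·(y − 0) = 0.
Expanding: 7*x + y - 21 = 0.


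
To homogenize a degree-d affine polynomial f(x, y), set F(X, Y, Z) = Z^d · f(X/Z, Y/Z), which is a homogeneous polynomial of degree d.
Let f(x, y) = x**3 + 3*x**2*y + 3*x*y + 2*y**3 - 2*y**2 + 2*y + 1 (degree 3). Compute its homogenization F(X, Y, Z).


F(X, Y, Z) = X**3 + 3*X**2*Y + 3*X*Y*Z + 2*Y**3 - 2*Y**2*Z + 2*Y*Z**2 + Z**3

deg(f) = 3.
Substitute x = X/Z, y = Y/Z into f, then multiply by Z^3.
  monomial 1·x^3·y^0 ↦ 1·X^3·Y^0·Z^0.
  monomial 3·x^2·y^1 ↦ 3·X^2·Y^1·Z^0.
  monomial 3·x^1·y^1 ↦ 3·X^1·Y^1·Z^1.
  monomial 2·x^0·y^3 ↦ 2·X^0·Y^3·Z^0.
  monomial -2·x^0·y^2 ↦ -2·X^0·Y^2·Z^1.
  monomial 2·x^0·y^1 ↦ 2·X^0·Y^1·Z^2.
  monomial 1·x^0·y^0 ↦ 1·X^0·Y^0·Z^3.
Collecting: F(X, Y, Z) = X**3 + 3*X**2*Y + 3*X*Y*Z + 2*Y**3 - 2*Y**2*Z + 2*Y*Z**2 + Z**3.


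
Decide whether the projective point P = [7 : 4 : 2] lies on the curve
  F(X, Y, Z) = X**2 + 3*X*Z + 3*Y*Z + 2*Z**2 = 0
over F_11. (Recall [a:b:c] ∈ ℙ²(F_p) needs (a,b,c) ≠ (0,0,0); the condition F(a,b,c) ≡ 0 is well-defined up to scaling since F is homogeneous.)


F(7,4,2) ≡ 2 (mod 11); P is NOT on the curve.

Evaluate F(7, 4, 2) term-by-term (mod 11).
  X**2 ↦ 1·49·1·1 = 49
  3*X*Z ↦ 3·7·1·2 = 42
  3*Y*Z ↦ 3·1·4·2 = 24
  2*Z**2 ↦ 2·1·1·4 = 8
Sum: F(7, 4, 2) = (49) + (42) + (24) + (8) = 123.
Reducing mod 11: 123 ≡ 2 (mod 11).
Since F(a, b, c) ≡ 2 ≠ 0 (mod 11), P does NOT lie on the curve.


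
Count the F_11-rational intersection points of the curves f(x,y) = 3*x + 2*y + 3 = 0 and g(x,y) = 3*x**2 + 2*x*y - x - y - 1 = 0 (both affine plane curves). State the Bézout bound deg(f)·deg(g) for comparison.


Common zeros: {(9, 7)}; count = 1; Bézout bound = 2.

deg(f) = 1, deg(g) = 2, so Bézout bound = 2.
Scan x ∈ F_11. For each x, list the y ∈ F_11 with f(x, y) ≡ 0 and those with g(x, y) ≡ 0 (mod 11); the common zeros in that column are the intersection.
  x = 0: f ≡ 0 at y ∈ {4}; g ≡ 0 at y ∈ {10}; common: ∅.
  x = 1: f ≡ 0 at y ∈ {8}; g ≡ 0 at y ∈ {10}; common: ∅.
  x = 2: f ≡ 0 at y ∈ {1}; g ≡ 0 at y ∈ {8}; common: ∅.
  x = 3: f ≡ 0 at y ∈ {5}; g ≡ 0 at y ∈ {2}; common: ∅.
  x = 4: f ≡ 0 at y ∈ {9}; g ≡ 0 at y ∈ {8}; common: ∅.
  x = 5: f ≡ 0 at y ∈ {2}; g ≡ 0 at y ∈ {7}; common: ∅.
  x = 6: f ≡ 0 at y ∈ {6}; g ≡ 0 at y ∈ ∅; common: ∅.
  x = 7: f ≡ 0 at y ∈ {10}; g ≡ 0 at y ∈ {2}; common: ∅.
  x = 8: f ≡ 0 at y ∈ {3}; g ≡ 0 at y ∈ {1}; common: ∅.
  x = 9: f ≡ 0 at y ∈ {7}; g ≡ 0 at y ∈ {7}; common: {7}.
  x = 10: f ≡ 0 at y ∈ {0}; g ≡ 0 at y ∈ {1}; common: ∅.
Collecting: common zeros = {(9, 7)}, so the count is 1.
Comparison with the Bézout bound: 1 ≤ 2 = deg(f)·deg(g), as expected for curves with no common component (the affine F_11-count falls short of the bound because intersections may lie at infinity, over extension fields, or carry multiplicity).


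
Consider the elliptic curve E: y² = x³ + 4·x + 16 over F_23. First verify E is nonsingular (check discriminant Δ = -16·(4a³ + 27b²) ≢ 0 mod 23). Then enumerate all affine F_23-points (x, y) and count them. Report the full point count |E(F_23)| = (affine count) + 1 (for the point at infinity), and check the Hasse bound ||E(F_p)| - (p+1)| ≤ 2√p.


Affine points = {(0, 4), (0, 19), (2, 3), (2, 20), (3, 3), (3, 20), (4, 2), (4, 21), (5, 0), (6, 7), (6, 16), (8, 10), (8, 13), (15, 1), (15, 22), (16, 6), (16, 17), (17, 11), (17, 12), (18, 3), (18, 20), (20, 0), (21, 0)}; affine count = 23; |E(F_23)| = 24.

Discriminant check: Δ ∝ 4a³ + 27b² = 4·4³ + 27·16² = 4·64 + 27·256 ≡ 15 (mod 23). Nonzero ⇒ E is nonsingular.
For each x ∈ F_23, compute rhs = x³ + 4·x + 16 mod 23, then count y ∈ F_23 with y² ≡ rhs.
  x = 0: rhs = 16, matching y values: 4, 19 (2 points).
  x = 1: rhs = 21, matching y values: none (0 points).
  x = 2: rhs = 9, matching y values: 3, 20 (2 points).
  x = 3: rhs = 9, matching y values: 3, 20 (2 points).
  x = 4: rhs = 4, matching y values: 2, 21 (2 points).
  x = 5: rhs = 0, matching y values: 0 (1 points).
  x = 6: rhs = 3, matching y values: 7, 16 (2 points).
  x = 7: rhs = 19, matching y values: none (0 points).
  x = 8: rhs = 8, matching y values: 10, 13 (2 points).
  x = 9: rhs = 22, matching y values: none (0 points).
  x = 10: rhs = 21, matching y values: none (0 points).
  x = 11: rhs = 11, matching y values: none (0 points).
  x = 12: rhs = 21, matching y values: none (0 points).
  x = 13: rhs = 11, matching y values: none (0 points).
  x = 14: rhs = 10, matching y values: none (0 points).
  x = 15: rhs = 1, matching y values: 1, 22 (2 points).
  x = 16: rhs = 13, matching y values: 6, 17 (2 points).
  x = 17: rhs = 6, matching y values: 11, 12 (2 points).
  x = 18: rhs = 9, matching y values: 3, 20 (2 points).
  x = 19: rhs = 5, matching y values: none (0 points).
  x = 20: rhs = 0, matching y values: 0 (1 points).
  x = 21: rhs = 0, matching y values: 0 (1 points).
  x = 22: rhs = 11, matching y values: none (0 points).
Total affine count: 23.
Full point count |E(F_23)| = 23 + 1 = 24.
Hasse bound: |24 − (23+1)| = |0| = 0 ≤ 2√23 ≈ 9.5917 ✓.


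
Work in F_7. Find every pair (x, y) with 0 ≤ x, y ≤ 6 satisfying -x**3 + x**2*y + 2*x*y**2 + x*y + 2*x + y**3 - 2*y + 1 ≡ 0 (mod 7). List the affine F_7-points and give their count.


Affine F_7-points: {(0, 1), (1, 4), (3, 3), (4, 1), (4, 2), (4, 3), (5, 6), (6, 0)}; count = 8.

For each of the 49 pairs (x, y) ∈ F_7², evaluate f(x, y) mod 7. Record the zeros.
  x = 0: [0↦1, 1↦0, 2↦5, 3↦1, 4↦1, 5↦4, 6↦2]  zeros at y ∈ {1}
  x = 1: [0↦2, 1↦5, 2↦4, 3↦5, 4↦0, 5↦2, 6↦3]  zeros at y ∈ {4}
  x = 2: [0↦4, 1↦6, 2↦1, 3↦2, 4↦1, 5↦4, 6↦3]  zeros at y ∈ ∅
  x = 3: [0↦1, 1↦4, 2↦4, 3↦0, 4↦5, 5↦4, 6↦3]  zeros at y ∈ {3}
  x = 4: [0↦1, 1↦0, 2↦0, 3↦0, 4↦6, 5↦3, 6↦4]  zeros at y ∈ {1, 2, 3}
  x = 5: [0↦5, 1↦2, 2↦4, 3↦3, 4↦5, 5↦2, 6↦0]  zeros at y ∈ {6}
  x = 6: [0↦0, 1↦4, 2↦3, 3↦3, 4↦3, 5↦2, 6↦6]  zeros at y ∈ {0}
Collecting zeros: affine points = {(0, 1), (1, 4), (3, 3), (4, 1), (4, 2), (4, 3), (5, 6), (6, 0)}.
Total count |C(F_7)_aff| = 8.


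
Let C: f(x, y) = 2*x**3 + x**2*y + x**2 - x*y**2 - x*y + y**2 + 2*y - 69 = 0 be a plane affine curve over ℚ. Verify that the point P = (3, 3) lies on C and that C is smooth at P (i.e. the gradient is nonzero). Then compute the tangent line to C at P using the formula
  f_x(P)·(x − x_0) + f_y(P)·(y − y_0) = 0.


Tangent line at P: 66*x - 4*y - 186 = 0.

Step 1: f(3, 3) = 0, so P lies on C.
Step 2: partial derivatives
  f_x(x, y) = 6*x**2 + 2*x*y + 2*x - y**2 - y, f_y(x, y) = x**2 - 2*x*y - x + 2*y + 2.
  f_x(P) = 66, f_y(P) = -4 (gradient nonzero, so P is smooth).
Step 3: tangent line at P: 66·(x − 3) + -4·(y − 3) = 0.
Expanding: 66*x - 4*y - 186 = 0.


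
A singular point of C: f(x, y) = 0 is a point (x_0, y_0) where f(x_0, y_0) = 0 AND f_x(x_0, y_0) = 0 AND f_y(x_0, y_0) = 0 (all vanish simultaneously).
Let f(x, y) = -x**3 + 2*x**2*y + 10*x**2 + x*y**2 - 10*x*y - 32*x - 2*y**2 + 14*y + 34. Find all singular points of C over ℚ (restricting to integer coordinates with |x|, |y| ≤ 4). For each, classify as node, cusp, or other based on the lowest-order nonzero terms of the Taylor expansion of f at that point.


Singular points: {(3, -1)}; classification: node.

Compute partial derivatives:
  f_x = -3*x**2 + 4*x*y + 20*x + y**2 - 10*y - 32.
  f_y = 2*x**2 + 2*x*y - 10*x - 4*y + 14.
Scan x_0 ∈ {−4, ..., 4}. For each x_0, f_y(x_0, y) is a polynomial in y; find its integer roots y ∈ {−4, ..., 4}, then test f_x and f at those candidates.
  x = -4: f_y(-4, y) = 86 - 12*y; no integer root y with |y| ≤ 4.
  x = -3: f_y(-3, y) = 62 - 10*y; no integer root y with |y| ≤ 4.
  x = -2: f_y(-2, y) = 42 - 8*y; no integer root y with |y| ≤ 4.
  x = -1: f_y(-1, y) = 26 - 6*y; no integer root y with |y| ≤ 4.
  x = 0: f_y(0, y) = 14 - 4*y; no integer root y with |y| ≤ 4.
  x = 1: f_y(1, y) = 6 - 2*y; vanishes at y ∈ {3}. (1, 3): f_x = -24 ≠ 0.
  x = 2: f_y(2, y) = 2; no integer root y with |y| ≤ 4.
  x = 3: f_y(3, y) = 2*y + 2; vanishes at y ∈ {-1}. (3, -1): f_x = 0, f = 0 — SINGULAR.
  x = 4: f_y(4, y) = 4*y + 6; no integer root y with |y| ≤ 4.
Only singular point on the grid: (3, -1).
Classify: substitute x = 3 + u, y = -1 + v and expand: f = -u**3 + 2*u**2*v - u**2 + u*v**2 + v**2.
No constant or linear terms (consistent with a singular point). Quadratic part: -u**2 + v**2. Cubic part: -u**3 + 2*u**2*v + u*v**2.
The quadratic part v**2 - u**2 = (v − u)(v + u) splits into two distinct linear factors, so there are two distinct tangent lines y − -1 = ±(x − 3) — this is a node (ordinary double point).
Classification: node.


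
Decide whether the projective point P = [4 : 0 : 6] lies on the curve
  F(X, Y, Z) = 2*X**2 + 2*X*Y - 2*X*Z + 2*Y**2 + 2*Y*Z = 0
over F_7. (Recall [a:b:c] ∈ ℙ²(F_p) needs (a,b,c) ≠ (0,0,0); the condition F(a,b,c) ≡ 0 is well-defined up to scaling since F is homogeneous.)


F(4,0,6) ≡ 5 (mod 7); P is NOT on the curve.

Evaluate F(4, 0, 6) term-by-term (mod 7).
  2*X**2 ↦ 2·16·1·1 = 32
  2*X*Y ↦ 2·4·0·1 = 0
  -2*X*Z ↦ -2·4·1·6 = -48
  2*Y**2 ↦ 2·1·0·1 = 0
  2*Y*Z ↦ 2·1·0·6 = 0
Sum: F(4, 0, 6) = (32) + (0) + (-48) + (0) + (0) = -16.
Reducing mod 7: -16 ≡ 5 (mod 7).
Since F(a, b, c) ≡ 5 ≠ 0 (mod 7), P does NOT lie on the curve.


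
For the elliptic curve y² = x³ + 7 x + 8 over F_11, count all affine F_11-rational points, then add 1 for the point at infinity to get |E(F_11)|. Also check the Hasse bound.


Affine points = {(1, 4), (1, 7), (3, 1), (3, 10), (4, 1), (4, 10), (5, 5), (5, 6), (7, 2), (7, 9), (8, 2), (8, 9), (10, 0)}; affine count = 13; |E(F_11)| = 14.

Discriminant check: Δ ∝ 4a³ + 27b² = 4·7³ + 27·8² = 4·343 + 27·64 ≡ 9 (mod 11). Nonzero ⇒ E is nonsingular.
For each x ∈ F_11, compute rhs = x³ + 7·x + 8 mod 11, then count y ∈ F_11 with y² ≡ rhs.
  x = 0: rhs = 8, matching y values: none (0 points).
  x = 1: rhs = 5, matching y values: 4, 7 (2 points).
  x = 2: rhs = 8, matching y values: none (0 points).
  x = 3: rhs = 1, matching y values: 1, 10 (2 points).
  x = 4: rhs = 1, matching y values: 1, 10 (2 points).
  x = 5: rhs = 3, matching y values: 5, 6 (2 points).
  x = 6: rhs = 2, matching y values: none (0 points).
  x = 7: rhs = 4, matching y values: 2, 9 (2 points).
  x = 8: rhs = 4, matching y values: 2, 9 (2 points).
  x = 9: rhs = 8, matching y values: none (0 points).
  x = 10: rhs = 0, matching y values: 0 (1 points).
Total affine count: 13.
Full point count |E(F_11)| = 13 + 1 = 14.
Hasse bound: |14 − (11+1)| = |2| = 2 ≤ 2√11 ≈ 6.6332 ✓.


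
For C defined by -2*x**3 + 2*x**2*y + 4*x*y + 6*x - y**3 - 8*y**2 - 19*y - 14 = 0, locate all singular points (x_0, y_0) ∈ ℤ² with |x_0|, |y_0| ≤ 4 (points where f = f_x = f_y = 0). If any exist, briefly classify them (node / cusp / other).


Singular points: {(-1, -3)}; classification: cusp.

Compute partial derivatives:
  f_x = -6*x**2 + 4*x*y + 4*y + 6.
  f_y = 2*x**2 + 4*x - 3*y**2 - 16*y - 19.
Scan x_0 ∈ {−4, ..., 4}. For each x_0, f_y(x_0, y) is a polynomial in y; find its integer roots y ∈ {−4, ..., 4}, then test f_x and f at those candidates.
  x = -4: f_y(-4, y) = -3*y**2 - 16*y - 3; no integer root y with |y| ≤ 4.
  x = -3: f_y(-3, y) = -3*y**2 - 16*y - 13; vanishes at y ∈ {-1}. (-3, -1): f_x = -40 ≠ 0.
  x = -2: f_y(-2, y) = -3*y**2 - 16*y - 19; no integer root y with |y| ≤ 4.
  x = -1: f_y(-1, y) = -3*y**2 - 16*y - 21; vanishes at y ∈ {-3}. (-1, -3): f_x = 0, f = 0 — SINGULAR.
  x = 0: f_y(0, y) = -3*y**2 - 16*y - 19; no integer root y with |y| ≤ 4.
  x = 1: f_y(1, y) = -3*y**2 - 16*y - 13; vanishes at y ∈ {-1}. (1, -1): f_x = -8 ≠ 0.
  x = 2: f_y(2, y) = -3*y**2 - 16*y - 3; no integer root y with |y| ≤ 4.
  x = 3: f_y(3, y) = -3*y**2 - 16*y + 11; no integer root y with |y| ≤ 4.
  x = 4: f_y(4, y) = -3*y**2 - 16*y + 29; no integer root y with |y| ≤ 4.
Only singular point on the grid: (-1, -3).
Classify: substitute x = -1 + u, y = -3 + v and expand: f = -2*u**3 + 2*u**2*v - v**3 + v**2.
No constant or linear terms (consistent with a singular point). Quadratic part: v**2. Cubic part: -2*u**3 + 2*u**2*v - v**3.
The quadratic part v**2 is a perfect square, so there is a single (double) tangent line v = 0, i.e. y = -3. Restricting the cubic part to that line (v = 0) leaves -2*u**3 ≠ 0, so f is not divisible by v and the branch is v² ≈ 2*u**3 to lowest order — this is a cusp.
Classification: cusp.


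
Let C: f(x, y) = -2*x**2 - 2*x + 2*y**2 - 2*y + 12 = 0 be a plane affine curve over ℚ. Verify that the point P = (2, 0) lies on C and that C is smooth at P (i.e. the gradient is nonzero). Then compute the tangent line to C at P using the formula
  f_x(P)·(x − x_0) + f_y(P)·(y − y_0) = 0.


Tangent line at P: -10*x - 2*y + 20 = 0.

Step 1: f(2, 0) = 0, so P lies on C.
Step 2: partial derivatives
  f_x(x, y) = -4*x - 2, f_y(x, y) = 4*y - 2.
  f_x(P) = -10, f_y(P) = -2 (gradient nonzero, so P is smooth).
Step 3: tangent line at P: -10·(x − 2) + -2·(y − 0) = 0.
Expanding: -10*x - 2*y + 20 = 0.


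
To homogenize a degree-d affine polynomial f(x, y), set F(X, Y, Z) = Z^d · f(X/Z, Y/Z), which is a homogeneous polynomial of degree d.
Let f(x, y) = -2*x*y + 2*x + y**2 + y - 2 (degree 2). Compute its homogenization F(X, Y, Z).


F(X, Y, Z) = -2*X*Y + 2*X*Z + Y**2 + Y*Z - 2*Z**2

deg(f) = 2.
Substitute x = X/Z, y = Y/Z into f, then multiply by Z^2.
  monomial -2·x^1·y^1 ↦ -2·X^1·Y^1·Z^0.
  monomial 2·x^1·y^0 ↦ 2·X^1·Y^0·Z^1.
  monomial 1·x^0·y^2 ↦ 1·X^0·Y^2·Z^0.
  monomial 1·x^0·y^1 ↦ 1·X^0·Y^1·Z^1.
  monomial -2·x^0·y^0 ↦ -2·X^0·Y^0·Z^2.
Collecting: F(X, Y, Z) = -2*X*Y + 2*X*Z + Y**2 + Y*Z - 2*Z**2.


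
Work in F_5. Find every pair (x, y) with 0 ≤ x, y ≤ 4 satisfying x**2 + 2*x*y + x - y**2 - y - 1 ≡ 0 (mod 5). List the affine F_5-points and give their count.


Affine F_5-points: {(1, 3), (2, 0), (2, 3), (3, 1), (3, 4), (4, 1)}; count = 6.

For each of the 25 pairs (x, y) ∈ F_5², evaluate f(x, y) mod 5. Record the zeros.
  x = 0: [0↦4, 1↦2, 2↦3, 3↦2, 4↦4]  zeros at y ∈ ∅
  x = 1: [0↦1, 1↦1, 2↦4, 3↦0, 4↦4]  zeros at y ∈ {3}
  x = 2: [0↦0, 1↦2, 2↦2, 3↦0, 4↦1]  zeros at y ∈ {0, 3}
  x = 3: [0↦1, 1↦0, 2↦2, 3↦2, 4↦0]  zeros at y ∈ {1, 4}
  x = 4: [0↦4, 1↦0, 2↦4, 3↦1, 4↦1]  zeros at y ∈ {1}
Collecting zeros: affine points = {(1, 3), (2, 0), (2, 3), (3, 1), (3, 4), (4, 1)}.
Total count |C(F_5)_aff| = 6.


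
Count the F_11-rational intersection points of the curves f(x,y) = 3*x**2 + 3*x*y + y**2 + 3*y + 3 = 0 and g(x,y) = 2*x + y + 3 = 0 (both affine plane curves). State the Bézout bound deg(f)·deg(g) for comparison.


Common zeros: ∅; count = 0; Bézout bound = 2.

deg(f) = 2, deg(g) = 1, so Bézout bound = 2.
Scan x ∈ F_11. For each x, list the y ∈ F_11 with f(x, y) ≡ 0 and those with g(x, y) ≡ 0 (mod 11); the common zeros in that column are the intersection.
  x = 0: f ≡ 0 at y ∈ ∅; g ≡ 0 at y ∈ {8}; common: ∅.
  x = 1: f ≡ 0 at y ∈ {2, 3}; g ≡ 0 at y ∈ {6}; common: ∅.
  x = 2: f ≡ 0 at y ∈ ∅; g ≡ 0 at y ∈ {4}; common: ∅.
  x = 3: f ≡ 0 at y ∈ ∅; g ≡ 0 at y ∈ {2}; common: ∅.
  x = 4: f ≡ 0 at y ∈ ∅; g ≡ 0 at y ∈ {0}; common: ∅.
  x = 5: f ≡ 0 at y ∈ {7, 8}; g ≡ 0 at y ∈ {9}; common: ∅.
  x = 6: f ≡ 0 at y ∈ ∅; g ≡ 0 at y ∈ {7}; common: ∅.
  x = 7: f ≡ 0 at y ∈ {3, 6}; g ≡ 0 at y ∈ {5}; common: ∅.
  x = 8: f ≡ 0 at y ∈ {2, 4}; g ≡ 0 at y ∈ {3}; common: ∅.
  x = 9: f ≡ 0 at y ∈ {6, 8}; g ≡ 0 at y ∈ {1}; common: ∅.
  x = 10: f ≡ 0 at y ∈ {4, 7}; g ≡ 0 at y ∈ {10}; common: ∅.
Collecting: common zeros = ∅, so the count is 0.
Comparison with the Bézout bound: 0 ≤ 2 = deg(f)·deg(g), as expected for curves with no common component (the affine F_11-count falls short of the bound because intersections may lie at infinity, over extension fields, or carry multiplicity).


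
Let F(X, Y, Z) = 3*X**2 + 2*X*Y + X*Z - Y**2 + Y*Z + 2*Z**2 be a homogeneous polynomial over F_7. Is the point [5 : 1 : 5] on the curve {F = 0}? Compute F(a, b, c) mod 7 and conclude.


F(5,1,5) ≡ 3 (mod 7); P is NOT on the curve.

Evaluate F(5, 1, 5) term-by-term (mod 7).
  3*X**2 ↦ 3·25·1·1 = 75
  2*X*Y ↦ 2·5·1·1 = 10
  X*Z ↦ 1·5·1·5 = 25
  -Y**2 ↦ -1·1·1·1 = -1
  Y*Z ↦ 1·1·1·5 = 5
  2*Z**2 ↦ 2·1·1·25 = 50
Sum: F(5, 1, 5) = (75) + (10) + (25) + (-1) + (5) + (50) = 164.
Reducing mod 7: 164 ≡ 3 (mod 7).
Since F(a, b, c) ≡ 3 ≠ 0 (mod 7), P does NOT lie on the curve.


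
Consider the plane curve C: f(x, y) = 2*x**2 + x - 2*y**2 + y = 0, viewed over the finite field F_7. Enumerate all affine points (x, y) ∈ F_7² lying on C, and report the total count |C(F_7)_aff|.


Affine F_7-points: {(0, 0), (0, 4), (1, 5), (1, 6), (2, 5), (2, 6), (3, 0), (3, 4), (4, 1), (4, 3), (5, 2), (6, 1), (6, 3)}; count = 13.

For each of the 49 pairs (x, y) ∈ F_7², evaluate f(x, y) mod 7. Record the zeros.
  x = 0: [0↦0, 1↦6, 2↦1, 3↦6, 4↦0, 5↦4, 6↦4]  zeros at y ∈ {0, 4}
  x = 1: [0↦3, 1↦2, 2↦4, 3↦2, 4↦3, 5↦0, 6↦0]  zeros at y ∈ {5, 6}
  x = 2: [0↦3, 1↦2, 2↦4, 3↦2, 4↦3, 5↦0, 6↦0]  zeros at y ∈ {5, 6}
  x = 3: [0↦0, 1↦6, 2↦1, 3↦6, 4↦0, 5↦4, 6↦4]  zeros at y ∈ {0, 4}
  x = 4: [0↦1, 1↦0, 2↦2, 3↦0, 4↦1, 5↦5, 6↦5]  zeros at y ∈ {1, 3}
  x = 5: [0↦6, 1↦5, 2↦0, 3↦5, 4↦6, 5↦3, 6↦3]  zeros at y ∈ {2}
  x = 6: [0↦1, 1↦0, 2↦2, 3↦0, 4↦1, 5↦5, 6↦5]  zeros at y ∈ {1, 3}
Collecting zeros: affine points = {(0, 0), (0, 4), (1, 5), (1, 6), (2, 5), (2, 6), (3, 0), (3, 4), (4, 1), (4, 3), (5, 2), (6, 1), (6, 3)}.
Total count |C(F_7)_aff| = 13.


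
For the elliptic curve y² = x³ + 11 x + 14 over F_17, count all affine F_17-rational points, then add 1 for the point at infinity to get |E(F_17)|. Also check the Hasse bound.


Affine points = {(1, 3), (1, 14), (7, 3), (7, 14), (8, 6), (8, 11), (9, 3), (9, 14), (10, 6), (10, 11), (11, 2), (11, 15), (12, 2), (12, 15), (13, 5), (13, 12), (15, 1), (15, 16), (16, 6), (16, 11)}; affine count = 20; |E(F_17)| = 21.

Discriminant check: Δ ∝ 4a³ + 27b² = 4·11³ + 27·14² = 4·1331 + 27·196 ≡ 8 (mod 17). Nonzero ⇒ E is nonsingular.
For each x ∈ F_17, compute rhs = x³ + 11·x + 14 mod 17, then count y ∈ F_17 with y² ≡ rhs.
  x = 0: rhs = 14, matching y values: none (0 points).
  x = 1: rhs = 9, matching y values: 3, 14 (2 points).
  x = 2: rhs = 10, matching y values: none (0 points).
  x = 3: rhs = 6, matching y values: none (0 points).
  x = 4: rhs = 3, matching y values: none (0 points).
  x = 5: rhs = 7, matching y values: none (0 points).
  x = 6: rhs = 7, matching y values: none (0 points).
  x = 7: rhs = 9, matching y values: 3, 14 (2 points).
  x = 8: rhs = 2, matching y values: 6, 11 (2 points).
  x = 9: rhs = 9, matching y values: 3, 14 (2 points).
  x = 10: rhs = 2, matching y values: 6, 11 (2 points).
  x = 11: rhs = 4, matching y values: 2, 15 (2 points).
  x = 12: rhs = 4, matching y values: 2, 15 (2 points).
  x = 13: rhs = 8, matching y values: 5, 12 (2 points).
  x = 14: rhs = 5, matching y values: none (0 points).
  x = 15: rhs = 1, matching y values: 1, 16 (2 points).
  x = 16: rhs = 2, matching y values: 6, 11 (2 points).
Total affine count: 20.
Full point count |E(F_17)| = 20 + 1 = 21.
Hasse bound: |21 − (17+1)| = |3| = 3 ≤ 2√17 ≈ 8.2462 ✓.


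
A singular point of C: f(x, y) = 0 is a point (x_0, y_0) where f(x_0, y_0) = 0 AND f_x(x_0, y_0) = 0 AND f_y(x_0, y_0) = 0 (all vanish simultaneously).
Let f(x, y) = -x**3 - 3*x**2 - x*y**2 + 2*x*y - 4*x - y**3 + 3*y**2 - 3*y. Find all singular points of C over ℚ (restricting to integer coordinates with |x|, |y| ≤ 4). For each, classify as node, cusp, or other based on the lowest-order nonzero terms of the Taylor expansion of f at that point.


Singular points: {(-1, 1)}; classification: cusp.

Compute partial derivatives:
  f_x = -3*x**2 - 6*x - y**2 + 2*y - 4.
  f_y = -2*x*y + 2*x - 3*y**2 + 6*y - 3.
Scan x_0 ∈ {−4, ..., 4}. For each x_0, f_y(x_0, y) is a polynomial in y; find its integer roots y ∈ {−4, ..., 4}, then test f_x and f at those candidates.
  x = -4: f_y(-4, y) = -3*y**2 + 14*y - 11; vanishes at y ∈ {1}. (-4, 1): f_x = -27 ≠ 0.
  x = -3: f_y(-3, y) = -3*y**2 + 12*y - 9; vanishes at y ∈ {1, 3}. (-3, 1): f_x = -12 ≠ 0; (-3, 3): f_x = -16 ≠ 0.
  x = -2: f_y(-2, y) = -3*y**2 + 10*y - 7; vanishes at y ∈ {1}. (-2, 1): f_x = -3 ≠ 0.
  x = -1: f_y(-1, y) = -3*y**2 + 8*y - 5; vanishes at y ∈ {1}. (-1, 1): f_x = 0, f = 0 — SINGULAR.
  x = 0: f_y(0, y) = -3*y**2 + 6*y - 3; vanishes at y ∈ {1}. (0, 1): f_x = -3 ≠ 0.
  x = 1: f_y(1, y) = -3*y**2 + 4*y - 1; vanishes at y ∈ {1}. (1, 1): f_x = -12 ≠ 0.
  x = 2: f_y(2, y) = -3*y**2 + 2*y + 1; vanishes at y ∈ {1}. (2, 1): f_x = -27 ≠ 0.
  x = 3: f_y(3, y) = 3 - 3*y**2; vanishes at y ∈ {-1, 1}. (3, -1): f_x = -52 ≠ 0; (3, 1): f_x = -48 ≠ 0.
  x = 4: f_y(4, y) = -3*y**2 - 2*y + 5; vanishes at y ∈ {1}. (4, 1): f_x = -75 ≠ 0.
Only singular point on the grid: (-1, 1).
Classify: substitute x = -1 + u, y = 1 + v and expand: f = -u**3 - u*v**2 - v**3 + v**2.
No constant or linear terms (consistent with a singular point). Quadratic part: v**2. Cubic part: -u**3 - u*v**2 - v**3.
The quadratic part v**2 is a perfect square, so there is a single (double) tangent line v = 0, i.e. y = 1. Restricting the cubic part to that line (v = 0) leaves -u**3 ≠ 0, so f is not divisible by v and the branch is v² ≈ u**3 to lowest order — this is a cusp.
Classification: cusp.


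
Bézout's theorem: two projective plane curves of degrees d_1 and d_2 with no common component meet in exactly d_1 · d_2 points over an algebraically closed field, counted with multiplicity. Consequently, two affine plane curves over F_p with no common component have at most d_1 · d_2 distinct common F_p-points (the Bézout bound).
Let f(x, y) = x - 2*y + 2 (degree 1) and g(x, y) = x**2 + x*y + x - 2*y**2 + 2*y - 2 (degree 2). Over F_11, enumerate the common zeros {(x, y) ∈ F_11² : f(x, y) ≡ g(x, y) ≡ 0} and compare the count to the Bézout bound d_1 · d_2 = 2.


Common zeros: {(1, 7), (9, 0)}; count = 2; Bézout bound = 2.

deg(f) = 1, deg(g) = 2, so Bézout bound = 2.
Scan x ∈ F_11. For each x, list the y ∈ F_11 with f(x, y) ≡ 0 and those with g(x, y) ≡ 0 (mod 11); the common zeros in that column are the intersection.
  x = 0: f ≡ 0 at y ∈ {1}; g ≡ 0 at y ∈ ∅; common: ∅.
  x = 1: f ≡ 0 at y ∈ {7}; g ≡ 0 at y ∈ {0, 7}; common: {7}.
  x = 2: f ≡ 0 at y ∈ {2}; g ≡ 0 at y ∈ {6, 7}; common: ∅.
  x = 3: f ≡ 0 at y ∈ {8}; g ≡ 0 at y ∈ ∅; common: ∅.
  x = 4: f ≡ 0 at y ∈ {3}; g ≡ 0 at y ∈ {1, 2}; common: ∅.
  x = 5: f ≡ 0 at y ∈ {9}; g ≡ 0 at y ∈ {1, 8}; common: ∅.
  x = 6: f ≡ 0 at y ∈ {4}; g ≡ 0 at y ∈ ∅; common: ∅.
  x = 7: f ≡ 0 at y ∈ {10}; g ≡ 0 at y ∈ ∅; common: ∅.
  x = 8: f ≡ 0 at y ∈ {5}; g ≡ 0 at y ∈ {8}; common: ∅.
  x = 9: f ≡ 0 at y ∈ {0}; g ≡ 0 at y ∈ {0}; common: {0}.
  x = 10: f ≡ 0 at y ∈ {6}; g ≡ 0 at y ∈ ∅; common: ∅.
Collecting: common zeros = {(1, 7), (9, 0)}, so the count is 2.
Comparison with the Bézout bound: 2 ≤ 2 = deg(f)·deg(g), as expected for curves with no common component (the bound is attained).


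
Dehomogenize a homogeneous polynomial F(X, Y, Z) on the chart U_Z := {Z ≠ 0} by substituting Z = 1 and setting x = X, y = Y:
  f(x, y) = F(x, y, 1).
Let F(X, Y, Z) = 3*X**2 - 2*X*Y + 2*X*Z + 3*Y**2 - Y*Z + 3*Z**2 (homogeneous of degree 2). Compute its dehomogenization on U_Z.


f(x, y) = 3*x**2 - 2*x*y + 2*x + 3*y**2 - y + 3

On U_Z we set Z = 1. Each monomial c·X^i·Y^j·Z^k in F becomes c·x^i·y^j·1^k = c·x^i·y^j.
Substituting Z = 1: F(X, Y, 1) = 3*x**2 - 2*x*y + 2*x + 3*y**2 - y + 3.
Note: deg(f) ≤ deg(F) = 2; strict inequality happens when F is divisible by Z (lost terms).


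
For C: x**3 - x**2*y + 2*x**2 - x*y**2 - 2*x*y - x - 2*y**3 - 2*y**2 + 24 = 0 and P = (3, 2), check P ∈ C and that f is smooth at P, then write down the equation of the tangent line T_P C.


Tangent line at P: 18*x - 59*y + 64 = 0.

Step 1: f(3, 2) = 0, so P lies on C.
Step 2: partial derivatives
  f_x(x, y) = 3*x**2 - 2*x*y + 4*x - y**2 - 2*y - 1, f_y(x, y) = -x**2 - 2*x*y - 2*x - 6*y**2 - 4*y.
  f_x(P) = 18, f_y(P) = -59 (gradient nonzero, so P is smooth).
Step 3: tangent line at P: 18·(x − 3) + -59·(y − 2) = 0.
Expanding: 18*x - 59*y + 64 = 0.


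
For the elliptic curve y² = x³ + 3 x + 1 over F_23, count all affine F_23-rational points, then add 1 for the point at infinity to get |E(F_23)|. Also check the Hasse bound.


Affine points = {(0, 1), (0, 22), (4, 10), (4, 13), (5, 7), (5, 16), (8, 10), (8, 13), (11, 10), (11, 13), (13, 11), (13, 12), (14, 2), (14, 21)}; affine count = 14; |E(F_23)| = 15.

Discriminant check: Δ ∝ 4a³ + 27b² = 4·3³ + 27·1² = 4·27 + 27·1 ≡ 20 (mod 23). Nonzero ⇒ E is nonsingular.
For each x ∈ F_23, compute rhs = x³ + 3·x + 1 mod 23, then count y ∈ F_23 with y² ≡ rhs.
  x = 0: rhs = 1, matching y values: 1, 22 (2 points).
  x = 1: rhs = 5, matching y values: none (0 points).
  x = 2: rhs = 15, matching y values: none (0 points).
  x = 3: rhs = 14, matching y values: none (0 points).
  x = 4: rhs = 8, matching y values: 10, 13 (2 points).
  x = 5: rhs = 3, matching y values: 7, 16 (2 points).
  x = 6: rhs = 5, matching y values: none (0 points).
  x = 7: rhs = 20, matching y values: none (0 points).
  x = 8: rhs = 8, matching y values: 10, 13 (2 points).
  x = 9: rhs = 21, matching y values: none (0 points).
  x = 10: rhs = 19, matching y values: none (0 points).
  x = 11: rhs = 8, matching y values: 10, 13 (2 points).
  x = 12: rhs = 17, matching y values: none (0 points).
  x = 13: rhs = 6, matching y values: 11, 12 (2 points).
  x = 14: rhs = 4, matching y values: 2, 21 (2 points).
  x = 15: rhs = 17, matching y values: none (0 points).
  x = 16: rhs = 5, matching y values: none (0 points).
  x = 17: rhs = 20, matching y values: none (0 points).
  x = 18: rhs = 22, matching y values: none (0 points).
  x = 19: rhs = 17, matching y values: none (0 points).
  x = 20: rhs = 11, matching y values: none (0 points).
  x = 21: rhs = 10, matching y values: none (0 points).
  x = 22: rhs = 20, matching y values: none (0 points).
Total affine count: 14.
Full point count |E(F_23)| = 14 + 1 = 15.
Hasse bound: |15 − (23+1)| = |-9| = 9 ≤ 2√23 ≈ 9.5917 ✓.


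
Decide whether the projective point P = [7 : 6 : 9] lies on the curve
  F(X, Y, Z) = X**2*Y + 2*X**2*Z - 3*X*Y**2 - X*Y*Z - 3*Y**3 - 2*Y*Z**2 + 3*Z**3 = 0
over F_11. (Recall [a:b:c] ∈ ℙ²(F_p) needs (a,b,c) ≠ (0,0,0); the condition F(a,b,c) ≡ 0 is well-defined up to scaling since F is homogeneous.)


F(7,6,9) ≡ 4 (mod 11); P is NOT on the curve.

Evaluate F(7, 6, 9) term-by-term (mod 11).
  X**2*Y ↦ 1·49·6·1 = 294
  2*X**2*Z ↦ 2·49·1·9 = 882
  -3*X*Y**2 ↦ -3·7·36·1 = -756
  -X*Y*Z ↦ -1·7·6·9 = -378
  -3*Y**3 ↦ -3·1·216·1 = -648
  -2*Y*Z**2 ↦ -2·1·6·81 = -972
  3*Z**3 ↦ 3·1·1·729 = 2187
Sum: F(7, 6, 9) = (294) + (882) + (-756) + (-378) + (-648) + (-972) + (2187) = 609.
Reducing mod 11: 609 ≡ 4 (mod 11).
Since F(a, b, c) ≡ 4 ≠ 0 (mod 11), P does NOT lie on the curve.


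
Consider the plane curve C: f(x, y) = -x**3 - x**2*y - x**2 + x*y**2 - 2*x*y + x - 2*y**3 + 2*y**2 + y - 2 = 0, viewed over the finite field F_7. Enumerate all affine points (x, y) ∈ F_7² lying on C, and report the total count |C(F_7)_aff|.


Affine F_7-points: {(0, 3), (1, 4), (3, 0), (3, 6), (4, 3), (5, 0), (5, 2), (5, 5), (6, 3)}; count = 9.

For each of the 49 pairs (x, y) ∈ F_7², evaluate f(x, y) mod 7. Record the zeros.
  x = 0: [0↦5, 1↦6, 2↦6, 3↦0, 4↦4, 5↦6, 6↦1]  zeros at y ∈ {3}
  x = 1: [0↦4, 1↦3, 2↦3, 3↦6, 4↦0, 5↦1, 6↦4]  zeros at y ∈ {4}
  x = 2: [0↦2, 1↦4, 2↦2, 3↦5, 4↦1, 5↦6, 6↦1]  zeros at y ∈ ∅
  x = 3: [0↦0, 1↦3, 2↦4, 3↦5, 4↦1, 5↦1, 6↦0]  zeros at y ∈ {0, 6}
  x = 4: [0↦6, 1↦1, 2↦3, 3↦0, 4↦1, 5↦1, 6↦2]  zeros at y ∈ {3}
  x = 5: [0↦0, 1↦6, 2↦0, 3↦5, 4↦2, 5↦0, 6↦1]  zeros at y ∈ {0, 2, 5}
  x = 6: [0↦4, 1↦5, 2↦3, 3↦0, 4↦5, 5↦6, 6↦5]  zeros at y ∈ {3}
Collecting zeros: affine points = {(0, 3), (1, 4), (3, 0), (3, 6), (4, 3), (5, 0), (5, 2), (5, 5), (6, 3)}.
Total count |C(F_7)_aff| = 9.


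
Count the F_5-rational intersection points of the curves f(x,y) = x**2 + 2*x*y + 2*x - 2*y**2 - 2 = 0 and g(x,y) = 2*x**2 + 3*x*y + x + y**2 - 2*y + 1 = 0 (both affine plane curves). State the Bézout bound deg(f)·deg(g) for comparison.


Common zeros: ∅; count = 0; Bézout bound = 4.

deg(f) = 2, deg(g) = 2, so Bézout bound = 4.
Scan x ∈ F_5. For each x, list the y ∈ F_5 with f(x, y) ≡ 0 and those with g(x, y) ≡ 0 (mod 5); the common zeros in that column are the intersection.
  x = 0: f ≡ 0 at y ∈ {2, 3}; g ≡ 0 at y ∈ {1}; common: ∅.
  x = 1: f ≡ 0 at y ∈ ∅; g ≡ 0 at y ∈ {2}; common: ∅.
  x = 2: f ≡ 0 at y ∈ {3, 4}; g ≡ 0 at y ∈ ∅; common: ∅.
  x = 3: f ≡ 0 at y ∈ {4}; g ≡ 0 at y ∈ {1, 2}; common: ∅.
  x = 4: f ≡ 0 at y ∈ {2}; g ≡ 0 at y ∈ ∅; common: ∅.
Collecting: common zeros = ∅, so the count is 0.
Comparison with the Bézout bound: 0 ≤ 4 = deg(f)·deg(g), as expected for curves with no common component (the affine F_5-count falls short of the bound because intersections may lie at infinity, over extension fields, or carry multiplicity).


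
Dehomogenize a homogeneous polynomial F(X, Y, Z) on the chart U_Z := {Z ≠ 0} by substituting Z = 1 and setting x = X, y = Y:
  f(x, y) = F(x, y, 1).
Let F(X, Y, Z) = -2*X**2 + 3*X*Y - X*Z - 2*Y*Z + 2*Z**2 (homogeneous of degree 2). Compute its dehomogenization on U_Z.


f(x, y) = -2*x**2 + 3*x*y - x - 2*y + 2

On U_Z we set Z = 1. Each monomial c·X^i·Y^j·Z^k in F becomes c·x^i·y^j·1^k = c·x^i·y^j.
Substituting Z = 1: F(X, Y, 1) = -2*x**2 + 3*x*y - x - 2*y + 2.
Note: deg(f) ≤ deg(F) = 2; strict inequality happens when F is divisible by Z (lost terms).


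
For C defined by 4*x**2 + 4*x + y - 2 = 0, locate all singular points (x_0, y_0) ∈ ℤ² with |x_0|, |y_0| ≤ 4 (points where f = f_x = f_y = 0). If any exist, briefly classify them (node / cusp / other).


No singular points in the scanned grid; C is smooth there.

Compute partial derivatives:
  f_x = 8*x + 4.
  f_y = 1.
f_y = 1 is a nonzero constant, so f_y never vanishes: no point (x, y) can satisfy f = f_x = f_y = 0. In particular no (x, y) ∈ {−4, ..., 4}² is singular; the curve is smooth.


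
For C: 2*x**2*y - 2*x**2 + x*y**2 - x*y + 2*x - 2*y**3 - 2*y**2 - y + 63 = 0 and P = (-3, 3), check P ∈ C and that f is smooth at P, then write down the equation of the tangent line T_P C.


Tangent line at P: -16*x - 64*y + 144 = 0.

Step 1: f(-3, 3) = 0, so P lies on C.
Step 2: partial derivatives
  f_x(x, y) = 4*x*y - 4*x + y**2 - y + 2, f_y(x, y) = 2*x**2 + 2*x*y - x - 6*y**2 - 4*y - 1.
  f_x(P) = -16, f_y(P) = -64 (gradient nonzero, so P is smooth).
Step 3: tangent line at P: -16·(x − -3) + -64·(y − 3) = 0.
Expanding: -16*x - 64*y + 144 = 0.


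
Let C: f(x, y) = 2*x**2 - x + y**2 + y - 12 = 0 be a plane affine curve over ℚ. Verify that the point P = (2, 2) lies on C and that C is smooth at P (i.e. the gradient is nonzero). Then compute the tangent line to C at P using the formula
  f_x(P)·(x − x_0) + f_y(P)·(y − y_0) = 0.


Tangent line at P: 7*x + 5*y - 24 = 0.

Step 1: f(2, 2) = 0, so P lies on C.
Step 2: partial derivatives
  f_x(x, y) = 4*x - 1, f_y(x, y) = 2*y + 1.
  f_x(P) = 7, f_y(P) = 5 (gradient nonzero, so P is smooth).
Step 3: tangent line at P: 7·(x − 2) + 5·(y − 2) = 0.
Expanding: 7*x + 5*y - 24 = 0.
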